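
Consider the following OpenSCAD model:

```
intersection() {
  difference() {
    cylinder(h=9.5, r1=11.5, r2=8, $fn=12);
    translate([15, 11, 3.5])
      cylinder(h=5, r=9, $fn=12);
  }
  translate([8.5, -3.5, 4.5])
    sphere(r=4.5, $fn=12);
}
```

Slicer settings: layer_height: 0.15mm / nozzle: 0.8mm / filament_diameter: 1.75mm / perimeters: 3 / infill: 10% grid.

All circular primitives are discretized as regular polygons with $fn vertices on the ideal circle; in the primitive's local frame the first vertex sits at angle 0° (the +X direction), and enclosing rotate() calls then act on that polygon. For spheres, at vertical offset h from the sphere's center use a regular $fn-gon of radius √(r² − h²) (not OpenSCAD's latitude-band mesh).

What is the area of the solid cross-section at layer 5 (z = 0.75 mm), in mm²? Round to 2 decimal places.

16.89 mm²

At z = 0.75 mm: the cone: at t=0.079 of its height the radius interpolates to r₁+(r₂−r₁)t = 11.224, giving a regular 12-gon of that circumradius (area = (12/2)·11.224²·sin(360°/12) = 377.91 mm²); the cylinder at (15, 11) does not reach this height (z outside [3.5, 8.5]); After the difference (first − rest): none of the subtracted shapes is present at this height, so the cone is unchanged — area = 377.91 mm²; the r=4.5 sphere at (8.5, -3.5) slices to a regular 12-gon of circumradius 2.487 (√(r²−h²) with h=3.75 from center) (area = (12/2)·2.487²·sin(360°/12) = 18.56 mm²); After intersecting: the r=4.5 sphere at (8.5, -3.5) partially overlaps that combined region; clipping to the common part keeps 16.89 mm² — area = 16.89 mm². Overall, the cross-section is a single solid region. Net area = 16.89 mm².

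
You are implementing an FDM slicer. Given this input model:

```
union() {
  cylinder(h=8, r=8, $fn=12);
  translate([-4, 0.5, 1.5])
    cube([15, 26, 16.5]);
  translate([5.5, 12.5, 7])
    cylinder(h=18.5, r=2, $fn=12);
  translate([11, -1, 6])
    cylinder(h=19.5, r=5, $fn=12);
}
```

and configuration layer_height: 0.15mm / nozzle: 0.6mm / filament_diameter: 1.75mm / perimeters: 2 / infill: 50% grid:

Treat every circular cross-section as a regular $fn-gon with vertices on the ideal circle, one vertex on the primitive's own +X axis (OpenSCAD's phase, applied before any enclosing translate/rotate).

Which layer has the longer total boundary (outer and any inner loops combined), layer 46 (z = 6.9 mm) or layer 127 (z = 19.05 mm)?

Layer 46 (z = 6.9): the cylinder: section is a regular 12-gon, circumradius r=8 (perimeter = 2·12·8.000·sin(180°/12) = 49.69 mm); the cube at (-4, 0.5) is present — its section is the full 15×26 rectangle (perimeter 82.00 mm); the cylinder at (5.5, 12.5) does not reach this height (z outside [7, 25.5]); the cylinder at (11, -1): section is a regular 12-gon, circumradius r=5 (perimeter = 2·12·5.000·sin(180°/12) = 31.06 mm); Merging all regions: the regions partially overlap (shared area 88.69 mm²), so the edge portions inside another operand are dropped and the merged outline is re-measured after clipping — boundary = 106.52 mm. So its perimeter = 106.52 mm. Layer 127 (z = 19.05): the cylinder is not intersected at this z (z outside [0, 8]); the cube at (-4, 0.5) does not reach this height (z outside [1.5, 18]); the r=2 cylinder at (5.5, 12.5) contributes a regular 12-gon of circumradius 2 (perimeter = 2·12·2.000·sin(180°/12) = 12.42 mm); the r=5 cylinder at (11, -1) contributes a regular 12-gon of circumradius 5 (perimeter = 2·12·5.000·sin(180°/12) = 31.06 mm); Taking the union: the 2 present regions are separate (no shared area or edge), so areas and boundary lengths simply add and each stays a separate island — boundary = 43.48 mm. So its perimeter = 43.48 mm. Layer 46 is larger (106.52 vs 43.48 mm).

layer 46 (z = 6.9 mm)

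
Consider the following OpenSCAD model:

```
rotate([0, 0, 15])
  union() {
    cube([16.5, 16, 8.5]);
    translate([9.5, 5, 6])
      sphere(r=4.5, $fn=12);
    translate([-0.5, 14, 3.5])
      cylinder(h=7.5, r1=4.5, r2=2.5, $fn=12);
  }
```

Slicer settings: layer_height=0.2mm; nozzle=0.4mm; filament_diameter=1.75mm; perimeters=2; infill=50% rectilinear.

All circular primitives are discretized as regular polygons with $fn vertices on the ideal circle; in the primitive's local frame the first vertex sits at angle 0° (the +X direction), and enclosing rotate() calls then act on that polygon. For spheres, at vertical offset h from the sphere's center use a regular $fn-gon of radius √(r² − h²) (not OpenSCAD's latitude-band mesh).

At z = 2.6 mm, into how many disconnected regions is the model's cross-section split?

At z = 2.6 mm: the cube (footprint 16.5×16) is included at this height; the r=4.5 sphere at (9.5, 5) contributes a regular 12-gon of circumradius √(4.5²−3.4²) = 2.948; the cone at (-0.5, 14) is not intersected at this z (z outside [3.5, 11]); Taking the union: the r=4.5 sphere at (9.5, 5) lies entirely inside the 16.5×16 cube, so the union is just the 16.5×16 cube — 1 connected region; (whole slice rotated 15° about Z — lengths, areas and connectivity unchanged). The result has 1 disconnected region.

1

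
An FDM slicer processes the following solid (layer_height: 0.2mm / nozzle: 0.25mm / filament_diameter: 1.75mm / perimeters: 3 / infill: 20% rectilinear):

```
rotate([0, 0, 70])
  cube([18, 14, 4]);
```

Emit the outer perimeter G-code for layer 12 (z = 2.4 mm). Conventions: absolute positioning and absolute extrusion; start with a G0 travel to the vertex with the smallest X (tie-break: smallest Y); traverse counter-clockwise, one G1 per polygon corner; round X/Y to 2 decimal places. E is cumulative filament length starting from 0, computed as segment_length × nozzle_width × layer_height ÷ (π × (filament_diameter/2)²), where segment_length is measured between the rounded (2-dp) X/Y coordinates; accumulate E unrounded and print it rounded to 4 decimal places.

At z = 2.4 mm: the cube is present — its section is the full 18×14 rectangle; (whole slice rotated 70° about Z — lengths, areas and connectivity unchanged). The outline is a single polygon with 4 vertices. Extrusion per mm of travel: 0.25 × 0.2 / (π × 0.875²) = 0.020788. Accumulating E over each segment gives final E = 1.3305.

G0 X-13.16 Y4.79 Z2.40
G1 X0.00 Y0.00 E0.2911
G1 X6.16 Y16.91 E0.6652
G1 X-7.00 Y21.70 E0.9564
G1 X-13.16 Y4.79 E1.3305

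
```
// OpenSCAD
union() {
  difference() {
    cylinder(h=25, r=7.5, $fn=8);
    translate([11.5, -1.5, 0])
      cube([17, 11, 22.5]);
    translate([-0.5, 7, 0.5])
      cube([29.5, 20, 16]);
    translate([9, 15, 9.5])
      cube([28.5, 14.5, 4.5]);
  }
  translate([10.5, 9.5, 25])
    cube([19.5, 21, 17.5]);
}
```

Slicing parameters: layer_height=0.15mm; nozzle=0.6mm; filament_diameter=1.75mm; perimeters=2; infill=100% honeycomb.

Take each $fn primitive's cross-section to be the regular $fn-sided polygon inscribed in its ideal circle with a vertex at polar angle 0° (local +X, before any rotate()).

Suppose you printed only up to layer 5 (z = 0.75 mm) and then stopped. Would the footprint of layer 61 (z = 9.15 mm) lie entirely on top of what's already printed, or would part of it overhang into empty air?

entirely on top

Compare the two slices. At z = 0.75: the cylinder: section is a regular 8-gon, circumradius r=7.5 (area = (8/2)·7.500²·sin(360°/8) = 159.10 mm²); the 17×11 cube at (11.5, -1.5) contributes its full rectangle (area 187.00 mm²); the cube at (-0.5, 7) is present — its section is the full 29.5×20 rectangle (area 590.00 mm²); the cube at (9, 15) is absent (z outside [9.5, 14]); Subtracting the remaining from the first: starting from the r=7.5 cylinder (159.10 mm²), the 17×11 cube at (11.5, -1.5) misses the remaining region (no effect); the 29.5×20 cube at (-0.5, 7) partially overlaps it — only the 0.50 mm² overlap (of its 590.00 mm²) is removed, clipping the outline — area = 158.60 mm²; the cube at (10.5, 9.5) is not intersected at this z (z outside [25, 42.5]); Combining (union): only the result so far is present, so the union is just that shape — area = 158.60 mm². At z = 9.15: the cylinder: section is a regular 8-gon, circumradius r=7.5 (area = (8/2)·7.500²·sin(360°/8) = 159.10 mm²); the 17×11 cube at (11.5, -1.5) contributes its full rectangle (area 187.00 mm²); the cube at (-0.5, 7) (footprint 29.5×20) is included at this height (area 590.00 mm²); the cube at (9, 15) is not intersected at this z (z outside [9.5, 14]); Taking the first minus the rest: starting from the r=7.5 cylinder (159.10 mm²), the 17×11 cube at (11.5, -1.5) misses the remaining region (no effect); the 29.5×20 cube at (-0.5, 7) partially overlaps it — only the 0.50 mm² overlap (of its 590.00 mm²) is removed, clipping the outline — area = 158.60 mm²; the cube at (10.5, 9.5) does not reach this height (z outside [25, 42.5]); Combining (union): only that combined region is present, so the union is just that shape — area = 158.60 mm². Checking containment: the cross-section at z = 9.15 is a subset of the cross-section at z = 0.75.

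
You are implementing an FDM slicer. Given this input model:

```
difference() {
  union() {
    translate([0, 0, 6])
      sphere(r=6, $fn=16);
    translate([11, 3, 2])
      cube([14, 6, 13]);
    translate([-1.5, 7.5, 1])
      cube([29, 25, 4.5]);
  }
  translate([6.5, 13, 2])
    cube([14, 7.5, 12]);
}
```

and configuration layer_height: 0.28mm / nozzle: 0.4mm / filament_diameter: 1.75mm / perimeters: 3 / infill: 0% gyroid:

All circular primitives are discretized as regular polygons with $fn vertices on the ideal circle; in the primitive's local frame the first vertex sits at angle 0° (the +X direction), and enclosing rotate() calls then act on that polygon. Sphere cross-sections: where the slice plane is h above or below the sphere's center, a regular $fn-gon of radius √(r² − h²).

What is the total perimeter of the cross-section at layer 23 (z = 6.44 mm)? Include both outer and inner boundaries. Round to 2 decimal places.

77.36 mm

At z = 6.44 mm: the sphere: section is a regular 16-gon, circumradius = √(r²−h²) = √(6²−0.44²) = 5.984 (perimeter = 2·16·5.984·sin(180°/16) = 37.36 mm); the cube at (11, 3) is present — its section is the full 14×6 rectangle (perimeter 40.00 mm); the cube at (-1.5, 7.5) does not reach this height (z outside [1, 5.5]); Merging all regions: the 2 present regions are separate (no shared area or edge), so areas and boundary lengths simply add and each stays a separate island — boundary = 77.36 mm; the cube at (6.5, 13) (footprint 14×7.5) is included at this height (perimeter 43.00 mm); Taking the first minus the rest: starting from the result so far, the 14×7.5 cube at (6.5, 13) misses the remaining region (no effect) — boundary = 77.36 mm. Overall, the cross-section has 2 separate islands. Total boundary length (outer) = 77.36 mm.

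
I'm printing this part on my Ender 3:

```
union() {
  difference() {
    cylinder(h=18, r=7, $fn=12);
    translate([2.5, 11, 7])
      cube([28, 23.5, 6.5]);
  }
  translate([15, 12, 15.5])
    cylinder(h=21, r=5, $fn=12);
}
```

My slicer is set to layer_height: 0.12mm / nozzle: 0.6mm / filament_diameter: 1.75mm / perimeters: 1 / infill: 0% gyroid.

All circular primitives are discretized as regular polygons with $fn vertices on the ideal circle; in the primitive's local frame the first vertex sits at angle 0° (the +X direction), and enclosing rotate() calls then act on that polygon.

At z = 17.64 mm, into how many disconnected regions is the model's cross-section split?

2

At z = 17.64 mm: the r=7 cylinder gives a regular 12-gon of circumradius 7 (constant along its height); the cube at (2.5, 11) does not reach this height (z outside [7, 13.5]); Subtracting the remaining from the first: none of the subtracted shapes is present at this height, so the r=7 cylinder is unchanged — 1 connected region; the r=5 cylinder at (15, 12) contributes a regular 12-gon of circumradius 5; Merging all regions: the 2 present regions are separate (no shared area or edge), so areas and boundary lengths simply add and each stays a separate island — 2 connected regions. The result has 2 disconnected regions.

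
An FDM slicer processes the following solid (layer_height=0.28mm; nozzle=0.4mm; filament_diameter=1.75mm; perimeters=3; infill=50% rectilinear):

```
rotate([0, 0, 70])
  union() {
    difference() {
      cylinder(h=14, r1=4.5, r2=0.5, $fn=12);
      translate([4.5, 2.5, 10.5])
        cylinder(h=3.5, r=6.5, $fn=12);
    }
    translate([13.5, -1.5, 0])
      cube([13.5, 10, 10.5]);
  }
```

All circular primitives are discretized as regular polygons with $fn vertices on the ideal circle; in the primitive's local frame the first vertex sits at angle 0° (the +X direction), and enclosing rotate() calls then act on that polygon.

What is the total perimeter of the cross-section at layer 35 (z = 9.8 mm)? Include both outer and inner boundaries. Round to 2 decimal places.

57.56 mm

At z = 9.8 mm: the cone contributes a regular 12-gon of circumradius 1.700 (interpolated between r1=4.5 and r2=0.5 at t=0.700) (perimeter = 2·12·1.700·sin(180°/12) = 10.56 mm); the cylinder at (4.5, 2.5) is absent (z outside [10.5, 14]); Taking the first minus the rest: none of the subtracted shapes is present at this height, so the cone is unchanged — boundary = 10.56 mm; the cube at (13.5, -1.5) (footprint 13.5×10) is included at this height (perimeter 47.00 mm); Combining (union): the 2 present regions are separate (no shared area or edge), so areas and boundary lengths simply add and each stays a separate island — boundary = 57.56 mm; (whole slice rotated 70° about Z — lengths, areas and connectivity unchanged). Overall, the cross-section has 2 separate islands. Total boundary length (outer) = 57.56 mm.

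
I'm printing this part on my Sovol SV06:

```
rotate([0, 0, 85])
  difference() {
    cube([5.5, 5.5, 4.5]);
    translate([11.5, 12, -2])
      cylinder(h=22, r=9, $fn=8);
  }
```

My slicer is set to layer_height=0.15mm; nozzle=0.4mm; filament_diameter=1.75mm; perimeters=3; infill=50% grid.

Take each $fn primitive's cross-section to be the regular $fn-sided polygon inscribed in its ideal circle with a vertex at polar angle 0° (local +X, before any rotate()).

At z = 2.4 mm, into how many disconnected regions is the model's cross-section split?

At z = 2.4 mm: the 5.5×5.5 cube contributes its full rectangle; the r=9 cylinder at (11.5, 12) gives a regular 8-gon of circumradius 9 (constant along its height); Taking the first minus the rest: starting from the 5.5×5.5 cube, the r=9 cylinder at (11.5, 12) partially overlaps it — only the 0.00 mm² overlap (of its 229.10 mm²) is removed, clipping the outline — 1 connected region; (whole slice rotated 85° about Z — lengths, areas and connectivity unchanged). The result has 1 disconnected region.

1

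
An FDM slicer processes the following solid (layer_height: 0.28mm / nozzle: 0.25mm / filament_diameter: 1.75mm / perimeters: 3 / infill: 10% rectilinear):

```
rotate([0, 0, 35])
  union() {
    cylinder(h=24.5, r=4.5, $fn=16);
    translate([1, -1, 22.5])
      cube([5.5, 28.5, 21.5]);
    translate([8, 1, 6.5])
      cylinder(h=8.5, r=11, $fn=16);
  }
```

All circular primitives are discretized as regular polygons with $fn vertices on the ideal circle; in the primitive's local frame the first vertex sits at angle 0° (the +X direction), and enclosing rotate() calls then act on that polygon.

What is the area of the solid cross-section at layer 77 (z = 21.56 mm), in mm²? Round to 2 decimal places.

At z = 21.56 mm: the cylinder: section is a regular 16-gon, circumradius r=4.5 (area = (16/2)·4.500²·sin(360°/16) = 61.99 mm²); the cube at (1, -1) is not intersected at this z (z outside [22.5, 44]); the cylinder at (8, 1) does not reach this height (z outside [6.5, 15]); Merging all regions: only the r=4.5 cylinder is present, so the union is just that shape — area = 61.99 mm²; (whole slice rotated 35° about Z — lengths, areas and connectivity unchanged). Overall, the cross-section is a single solid region. Net area = 61.99 mm².

61.99 mm²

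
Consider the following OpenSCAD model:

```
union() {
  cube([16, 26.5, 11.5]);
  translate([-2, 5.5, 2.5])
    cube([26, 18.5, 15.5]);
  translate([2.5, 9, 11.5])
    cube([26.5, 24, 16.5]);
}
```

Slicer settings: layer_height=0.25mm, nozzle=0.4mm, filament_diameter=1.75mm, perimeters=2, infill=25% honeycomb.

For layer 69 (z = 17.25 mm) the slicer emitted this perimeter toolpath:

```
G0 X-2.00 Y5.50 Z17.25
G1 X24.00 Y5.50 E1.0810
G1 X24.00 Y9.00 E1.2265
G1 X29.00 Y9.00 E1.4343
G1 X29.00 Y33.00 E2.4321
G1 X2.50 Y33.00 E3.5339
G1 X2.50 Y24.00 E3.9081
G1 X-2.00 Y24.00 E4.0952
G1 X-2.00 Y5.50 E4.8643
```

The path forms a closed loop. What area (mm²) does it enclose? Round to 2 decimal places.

Apply the shoelace formula to the sequence of (X, Y) vertices; enclosed area = 794.50 mm².

794.50 mm²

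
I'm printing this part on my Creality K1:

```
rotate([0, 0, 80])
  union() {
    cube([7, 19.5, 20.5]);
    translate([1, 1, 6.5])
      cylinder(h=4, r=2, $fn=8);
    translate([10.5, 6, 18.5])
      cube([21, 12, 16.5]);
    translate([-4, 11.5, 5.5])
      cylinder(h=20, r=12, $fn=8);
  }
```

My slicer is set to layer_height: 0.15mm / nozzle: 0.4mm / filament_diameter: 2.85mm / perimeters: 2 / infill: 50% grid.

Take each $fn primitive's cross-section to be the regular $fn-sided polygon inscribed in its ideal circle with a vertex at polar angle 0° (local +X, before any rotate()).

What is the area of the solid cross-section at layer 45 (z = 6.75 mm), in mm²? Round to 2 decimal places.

441.15 mm²

At z = 6.75 mm: the 7×19.5 cube contributes its full rectangle (area 136.50 mm²); the r=2 cylinder at (1, 1) gives a regular 8-gon of circumradius 2 (constant along its height) (area = (8/2)·2.000²·sin(360°/8) = 11.31 mm²); the cube at (10.5, 6) is not intersected at this z (z outside [18.5, 35]); the r=12 cylinder at (-4, 11.5) gives a regular 8-gon of circumradius 12 (constant along its height) (area = (8/2)·12.000²·sin(360°/8) = 407.29 mm²); Merging all regions: the regions partially overlap — summed areas 555.11 mm² minus the doubly-counted overlap 113.96 mm² gives 441.15 mm² — area = 441.15 mm²; (rotated 80° about Z; rotation is an isometry so areas/perimeters/island counts are preserved). Overall, the cross-section is a single solid region. Net area = 441.15 mm².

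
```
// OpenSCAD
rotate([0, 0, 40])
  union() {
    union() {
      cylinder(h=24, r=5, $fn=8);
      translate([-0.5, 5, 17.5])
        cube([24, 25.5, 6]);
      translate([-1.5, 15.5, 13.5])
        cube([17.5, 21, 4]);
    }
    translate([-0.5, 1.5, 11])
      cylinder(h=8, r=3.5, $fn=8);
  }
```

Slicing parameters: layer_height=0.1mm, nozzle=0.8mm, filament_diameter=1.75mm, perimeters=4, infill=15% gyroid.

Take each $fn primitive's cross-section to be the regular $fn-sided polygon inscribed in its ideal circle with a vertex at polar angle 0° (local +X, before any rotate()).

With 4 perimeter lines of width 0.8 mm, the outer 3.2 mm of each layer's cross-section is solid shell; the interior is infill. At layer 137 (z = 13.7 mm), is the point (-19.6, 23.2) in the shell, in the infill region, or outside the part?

At z = 13.7 mm: the r=5 cylinder contributes a regular 8-gon of circumradius 5; the cube at (-0.5, 5) is absent (z outside [17.5, 23.5]); the cube at (-1.5, 15.5) is present — its section is the full 17.5×21 rectangle; Taking the union: the 2 present regions are separate (no shared area or edge), so areas and boundary lengths simply add and each stays a separate island — 2 connected regions; the cylinder at (-0.5, 1.5): section is a regular 8-gon, circumradius r=3.5; Merging all regions: the regions partially overlap (shared area 34.10 mm²), so overlapping operands fuse into one piece — 2 connected regions; (whole slice rotated 40° about Z — lengths, areas and connectivity unchanged). Overall, the cross-section has 2 separate islands. Undo the 40° rotation: the query point maps to (-0.102, 30.371) in the un-rotated model frame. The nearest boundary edge runs (-1.50, 15.50)→(-1.50, 36.50); distance from the point to it = 1.40 mm. (Shell/infill is judged within the island containing the point — the largest one.) The point is inside the cross-section, 1.40 mm from the nearest boundary — within the 3.2 mm shell band (4 × 0.8).

shell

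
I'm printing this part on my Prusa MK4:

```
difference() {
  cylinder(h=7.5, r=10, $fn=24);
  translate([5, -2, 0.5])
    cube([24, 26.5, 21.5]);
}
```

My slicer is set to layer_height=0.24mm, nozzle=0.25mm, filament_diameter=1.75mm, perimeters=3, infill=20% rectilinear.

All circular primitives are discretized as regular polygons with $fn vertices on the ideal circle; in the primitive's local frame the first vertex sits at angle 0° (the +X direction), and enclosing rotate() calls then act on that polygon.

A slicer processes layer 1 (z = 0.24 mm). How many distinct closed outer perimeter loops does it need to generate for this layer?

At z = 0.24 mm: the r=10 cylinder gives a regular 24-gon of circumradius 10 (constant along its height); the cube at (5, -2) is not intersected at this z (z outside [0.5, 22]); After the difference (first − rest): none of the subtracted shapes is present at this height, so the r=10 cylinder is unchanged — 1 connected region. The result has 1 disconnected region.

1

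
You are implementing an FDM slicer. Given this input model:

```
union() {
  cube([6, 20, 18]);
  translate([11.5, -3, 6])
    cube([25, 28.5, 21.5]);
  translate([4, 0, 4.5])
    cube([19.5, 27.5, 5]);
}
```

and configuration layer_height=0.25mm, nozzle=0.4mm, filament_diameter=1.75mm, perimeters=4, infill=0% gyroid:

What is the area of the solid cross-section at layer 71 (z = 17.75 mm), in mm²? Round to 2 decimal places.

At z = 17.75 mm: the 6×20 cube contributes its full rectangle (area 120.00 mm²); the cube at (11.5, -3) (footprint 25×28.5) is included at this height (area 712.50 mm²); the cube at (4, 0) is absent (z outside [4.5, 9.5]); Merging all regions: the 2 present regions are separate (no shared area or edge), so areas and boundary lengths simply add and each stays a separate island — area = 832.50 mm². Overall, the cross-section has 2 separate islands. Net area = 832.50 mm².

832.50 mm²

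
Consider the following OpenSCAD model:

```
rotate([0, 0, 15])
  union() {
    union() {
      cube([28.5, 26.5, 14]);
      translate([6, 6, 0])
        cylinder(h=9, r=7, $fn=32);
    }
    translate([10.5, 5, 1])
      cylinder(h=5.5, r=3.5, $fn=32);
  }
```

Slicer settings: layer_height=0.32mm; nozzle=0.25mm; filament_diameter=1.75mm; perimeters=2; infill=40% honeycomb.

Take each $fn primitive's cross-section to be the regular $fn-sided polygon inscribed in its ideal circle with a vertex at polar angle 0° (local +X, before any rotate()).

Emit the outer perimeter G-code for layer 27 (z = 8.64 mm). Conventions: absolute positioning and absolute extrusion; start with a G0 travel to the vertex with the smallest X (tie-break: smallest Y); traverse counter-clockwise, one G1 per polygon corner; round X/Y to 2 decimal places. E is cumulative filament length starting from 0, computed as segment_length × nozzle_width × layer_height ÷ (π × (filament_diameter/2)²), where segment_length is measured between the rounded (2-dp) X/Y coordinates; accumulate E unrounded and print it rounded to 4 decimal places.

At z = 8.64 mm: the cube is present — its section is the full 28.5×26.5 rectangle; the r=7 cylinder at (6, 6) contributes a regular 32-gon of circumradius 7; Combining (union): the regions partially overlap (shared area 143.54 mm²), so overlapping operands fuse into one piece — 1 connected region; the cylinder at (10.5, 5) is not intersected at this z (z outside [1, 6.5]); Taking the union: only the result so far is present, so the union is just that shape — 1 connected region; (whole slice rotated 15° about Z — lengths, areas and connectivity unchanged). The outline is a single polygon with 18 vertices. Extrusion per mm of travel: 0.25 × 0.32 / (π × 0.875²) = 0.033260. Accumulating E over each segment gives final E = 3.6828.

G0 X-6.86 Y25.60 Z8.64
G1 X-2.47 Y9.23 E0.5637
G1 X-2.70 Y8.26 E0.5969
G1 X-2.74 Y6.89 E0.6424
G1 X-2.52 Y5.54 E0.6879
G1 X-2.04 Y4.25 E0.7337
G1 X-1.31 Y3.09 E0.7793
G1 X-0.63 Y2.36 E0.8125
G1 X0.00 Y0.00 E0.8937
G1 X2.36 Y0.63 E0.9750
G1 X3.33 Y0.41 E1.0081
G1 X4.70 Y0.36 E1.0537
G1 X6.05 Y0.59 E1.0992
G1 X7.34 Y1.07 E1.1450
G1 X8.50 Y1.79 E1.1904
G1 X9.23 Y2.47 E1.2236
G1 X27.53 Y7.38 E1.8538
G1 X20.67 Y32.97 E2.7349
G1 X-6.86 Y25.60 E3.6828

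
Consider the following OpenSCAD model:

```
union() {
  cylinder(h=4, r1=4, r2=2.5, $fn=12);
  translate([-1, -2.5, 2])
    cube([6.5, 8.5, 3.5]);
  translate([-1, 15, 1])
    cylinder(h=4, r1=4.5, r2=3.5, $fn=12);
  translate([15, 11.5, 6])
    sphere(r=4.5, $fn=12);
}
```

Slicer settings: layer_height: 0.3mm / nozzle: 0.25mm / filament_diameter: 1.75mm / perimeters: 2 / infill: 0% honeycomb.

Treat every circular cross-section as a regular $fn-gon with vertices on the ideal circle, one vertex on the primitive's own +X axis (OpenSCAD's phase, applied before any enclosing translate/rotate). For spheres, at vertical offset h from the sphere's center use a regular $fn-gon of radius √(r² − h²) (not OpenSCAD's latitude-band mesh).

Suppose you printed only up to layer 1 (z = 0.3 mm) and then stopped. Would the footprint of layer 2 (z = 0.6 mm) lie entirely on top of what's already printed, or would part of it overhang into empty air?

entirely on top

Compare the two slices. At z = 0.3: the cone (r1=4→r2=2.5) has section circumradius 3.888 here — a regular 12-gon (area = (12/2)·3.888²·sin(360°/12) = 45.34 mm²); the cube at (-1, -2.5) is not intersected at this z (z outside [2, 5.5]); the cone at (-1, 15) is not intersected at this z (z outside [1, 5]); the sphere at (15, 11.5) does not reach this height (|z−center|=5.700 > r=4.5); Combining (union): only the cone is present, so the union is just that shape — area = 45.34 mm². At z = 0.6: the cone contributes a regular 12-gon of circumradius 3.775 (interpolated between r1=4 and r2=2.5 at t=0.150) (area = (12/2)·3.775²·sin(360°/12) = 42.75 mm²); the cube at (-1, -2.5) does not reach this height (z outside [2, 5.5]); the cone at (-1, 15) does not reach this height (z outside [1, 5]); the sphere at (15, 11.5) is not intersected at this z (|z−center|=5.400 > r=4.5); Merging all regions: only the cone is present, so the union is just that shape — area = 42.75 mm². Checking containment: the cross-section at z = 0.6 is a subset of the cross-section at z = 0.3.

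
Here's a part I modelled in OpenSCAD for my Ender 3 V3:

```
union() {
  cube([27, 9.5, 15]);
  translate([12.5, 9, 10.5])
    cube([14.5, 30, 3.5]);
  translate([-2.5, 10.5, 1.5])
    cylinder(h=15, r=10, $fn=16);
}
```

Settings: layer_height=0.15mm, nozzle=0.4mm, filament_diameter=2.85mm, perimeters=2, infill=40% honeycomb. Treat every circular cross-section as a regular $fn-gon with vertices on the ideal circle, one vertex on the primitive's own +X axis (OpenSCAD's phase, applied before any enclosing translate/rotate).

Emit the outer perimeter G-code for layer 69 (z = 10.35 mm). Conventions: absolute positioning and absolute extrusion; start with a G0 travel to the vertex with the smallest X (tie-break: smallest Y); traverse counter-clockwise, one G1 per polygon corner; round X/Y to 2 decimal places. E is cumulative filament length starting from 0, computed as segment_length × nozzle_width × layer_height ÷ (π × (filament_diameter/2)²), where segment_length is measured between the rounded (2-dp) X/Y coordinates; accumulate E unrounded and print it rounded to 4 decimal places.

G0 X-12.50 Y10.50 Z10.35
G1 X-11.74 Y6.67 E0.0367
G1 X-9.57 Y3.43 E0.0734
G1 X-6.33 Y1.26 E0.1101
G1 X-2.50 Y0.50 E0.1468
G1 X0.00 Y1.00 E0.1708
G1 X0.00 Y0.00 E0.1802
G1 X27.00 Y0.00 E0.4341
G1 X27.00 Y9.50 E0.5235
G1 X7.30 Y9.50 E0.7088
G1 X7.50 Y10.50 E0.7184
G1 X6.74 Y14.33 E0.7551
G1 X4.57 Y17.57 E0.7918
G1 X1.33 Y19.74 E0.8284
G1 X-2.50 Y20.50 E0.8652
G1 X-6.33 Y19.74 E0.9019
G1 X-9.57 Y17.57 E0.9386
G1 X-11.74 Y14.33 E0.9752
G1 X-12.50 Y10.50 E1.0120

At z = 10.35 mm: the cube is present — its section is the full 27×9.5 rectangle; the cube at (12.5, 9) does not reach this height (z outside [10.5, 14]); the cylinder at (-2.5, 10.5): section is a regular 16-gon, circumradius r=10; Combining (union): the regions partially overlap (shared area 44.76 mm²), so overlapping operands fuse into one piece — 1 connected region. The outline is a single polygon with 18 vertices. Extrusion per mm of travel: 0.4 × 0.15 / (π × 1.425²) = 0.009405. Accumulating E over each segment gives final E = 1.0120.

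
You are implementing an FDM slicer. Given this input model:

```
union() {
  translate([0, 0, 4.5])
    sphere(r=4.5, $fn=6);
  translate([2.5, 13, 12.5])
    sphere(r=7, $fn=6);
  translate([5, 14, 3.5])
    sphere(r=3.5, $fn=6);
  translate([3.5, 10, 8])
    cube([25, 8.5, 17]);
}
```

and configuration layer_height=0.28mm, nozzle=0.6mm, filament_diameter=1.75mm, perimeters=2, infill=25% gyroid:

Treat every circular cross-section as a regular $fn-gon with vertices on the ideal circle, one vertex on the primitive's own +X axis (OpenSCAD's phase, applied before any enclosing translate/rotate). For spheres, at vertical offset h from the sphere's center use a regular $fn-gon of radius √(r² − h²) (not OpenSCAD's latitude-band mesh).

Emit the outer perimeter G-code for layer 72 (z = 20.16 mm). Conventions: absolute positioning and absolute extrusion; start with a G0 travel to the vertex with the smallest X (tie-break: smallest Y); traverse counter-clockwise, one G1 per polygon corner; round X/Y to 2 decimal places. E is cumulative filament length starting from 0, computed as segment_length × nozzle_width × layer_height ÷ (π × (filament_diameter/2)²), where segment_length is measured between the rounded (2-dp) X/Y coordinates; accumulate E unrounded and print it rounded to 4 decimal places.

At z = 20.16 mm: the sphere is absent (|z−center|=15.660 > r=4.5); the sphere at (2.5, 13) is absent (|z−center|=7.660 > r=7); the sphere at (5, 14) is not intersected at this z (|z−center|=16.660 > r=3.5); the cube at (3.5, 10) is present — its section is the full 25×8.5 rectangle; Taking the union: only the 25×8.5 cube at (3.5, 10) is present, so the union is just that shape — 1 connected region. The outline is a single polygon with 4 vertices. Extrusion per mm of travel: 0.6 × 0.28 / (π × 0.875²) = 0.069846. Accumulating E over each segment gives final E = 4.6797.

G0 X3.50 Y10.00 Z20.16
G1 X28.50 Y10.00 E1.7462
G1 X28.50 Y18.50 E2.3399
G1 X3.50 Y18.50 E4.0860
G1 X3.50 Y10.00 E4.6797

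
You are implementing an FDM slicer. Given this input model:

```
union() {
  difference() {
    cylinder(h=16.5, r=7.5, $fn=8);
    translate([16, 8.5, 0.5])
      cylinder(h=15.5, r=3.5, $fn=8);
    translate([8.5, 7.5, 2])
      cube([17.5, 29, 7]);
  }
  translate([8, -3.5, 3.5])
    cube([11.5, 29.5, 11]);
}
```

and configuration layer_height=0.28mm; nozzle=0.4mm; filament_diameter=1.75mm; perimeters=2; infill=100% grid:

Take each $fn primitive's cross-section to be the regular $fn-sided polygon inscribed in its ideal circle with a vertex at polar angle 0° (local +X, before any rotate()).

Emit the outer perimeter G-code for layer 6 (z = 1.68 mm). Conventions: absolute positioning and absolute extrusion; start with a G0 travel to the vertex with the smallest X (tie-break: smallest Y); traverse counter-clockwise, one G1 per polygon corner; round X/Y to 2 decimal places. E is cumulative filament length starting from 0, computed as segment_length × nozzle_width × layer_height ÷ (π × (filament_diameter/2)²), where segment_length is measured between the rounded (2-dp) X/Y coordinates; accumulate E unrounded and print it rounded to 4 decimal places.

At z = 1.68 mm: the r=7.5 cylinder gives a regular 8-gon of circumradius 7.5 (constant along its height); the cylinder at (16, 8.5): section is a regular 8-gon, circumradius r=3.5; the cube at (8.5, 7.5) is not intersected at this z (z outside [2, 9]); Subtracting the remaining from the first: starting from the r=7.5 cylinder, the r=3.5 cylinder at (16, 8.5) misses the remaining region (no effect) — 1 connected region; the cube at (8, -3.5) is absent (z outside [3.5, 14.5]); Taking the union: only that combined region is present, so the union is just that shape — 1 connected region. The outline is a single polygon with 8 vertices. Extrusion per mm of travel: 0.4 × 0.28 / (π × 0.875²) = 0.046564. Accumulating E over each segment gives final E = 2.1377.

G0 X-7.50 Y0.00 Z1.68
G1 X-5.30 Y-5.30 E0.2672
G1 X0.00 Y-7.50 E0.5344
G1 X5.30 Y-5.30 E0.8016
G1 X7.50 Y0.00 E1.0688
G1 X5.30 Y5.30 E1.3360
G1 X0.00 Y7.50 E1.6032
G1 X-5.30 Y5.30 E1.8704
G1 X-7.50 Y0.00 E2.1377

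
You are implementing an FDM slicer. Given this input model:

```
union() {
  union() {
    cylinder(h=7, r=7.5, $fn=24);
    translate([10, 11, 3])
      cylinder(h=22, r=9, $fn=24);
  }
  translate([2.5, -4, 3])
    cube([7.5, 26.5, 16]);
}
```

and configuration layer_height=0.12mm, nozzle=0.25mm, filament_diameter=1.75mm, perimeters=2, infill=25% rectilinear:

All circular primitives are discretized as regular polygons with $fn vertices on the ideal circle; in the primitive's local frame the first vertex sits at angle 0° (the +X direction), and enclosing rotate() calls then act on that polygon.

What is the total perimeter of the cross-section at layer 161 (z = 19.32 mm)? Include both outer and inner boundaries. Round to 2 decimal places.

At z = 19.32 mm: the cylinder is absent (z outside [0, 7]); the r=9 cylinder at (10, 11) gives a regular 24-gon of circumradius 9 (constant along its height) (perimeter = 2·24·9.000·sin(180°/24) = 56.39 mm); Combining (union): only the r=9 cylinder at (10, 11) is present, so the union is just that shape — boundary = 56.39 mm; the cube at (2.5, -4) is absent (z outside [3, 19]); Taking the union: only the result so far is present, so the union is just that shape — boundary = 56.39 mm. Overall, the cross-section is a single solid region. Total boundary length (outer) = 56.39 mm.

56.39 mm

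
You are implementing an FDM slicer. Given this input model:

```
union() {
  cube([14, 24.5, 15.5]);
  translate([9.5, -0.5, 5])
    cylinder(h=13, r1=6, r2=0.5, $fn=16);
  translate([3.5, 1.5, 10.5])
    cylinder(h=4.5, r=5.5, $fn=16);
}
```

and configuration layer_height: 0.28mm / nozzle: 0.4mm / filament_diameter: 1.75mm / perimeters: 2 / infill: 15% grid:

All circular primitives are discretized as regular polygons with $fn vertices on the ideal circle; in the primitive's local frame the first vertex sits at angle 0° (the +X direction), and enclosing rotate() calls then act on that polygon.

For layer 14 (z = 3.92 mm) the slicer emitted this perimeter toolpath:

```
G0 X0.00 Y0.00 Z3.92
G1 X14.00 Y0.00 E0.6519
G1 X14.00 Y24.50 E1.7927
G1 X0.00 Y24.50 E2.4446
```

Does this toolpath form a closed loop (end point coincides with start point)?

Start point (G0): (0.00, 0.00). End point (last G1): the path does not return to the start — open.

no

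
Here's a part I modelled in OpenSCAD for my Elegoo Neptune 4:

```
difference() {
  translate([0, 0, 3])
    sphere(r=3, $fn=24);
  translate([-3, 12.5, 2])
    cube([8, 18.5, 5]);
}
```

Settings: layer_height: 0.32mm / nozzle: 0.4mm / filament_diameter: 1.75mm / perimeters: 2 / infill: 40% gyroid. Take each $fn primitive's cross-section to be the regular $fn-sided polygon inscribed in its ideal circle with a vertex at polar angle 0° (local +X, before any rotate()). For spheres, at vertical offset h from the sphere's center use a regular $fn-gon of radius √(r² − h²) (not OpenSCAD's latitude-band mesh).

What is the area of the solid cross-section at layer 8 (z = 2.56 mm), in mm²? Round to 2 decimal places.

At z = 2.56 mm: the r=3 sphere contributes a regular 24-gon of circumradius √(3²−0.44²) = 2.968 (area = (24/2)·2.968²·sin(360°/24) = 27.35 mm²); the cube at (-3, 12.5) (footprint 8×18.5) is included at this height (area 148.00 mm²); Subtracting the remaining from the first: starting from the r=3 sphere (27.35 mm²), the 8×18.5 cube at (-3, 12.5) misses the remaining region (no effect) — area = 27.35 mm². Overall, the cross-section is a single solid region. Net area = 27.35 mm².

27.35 mm²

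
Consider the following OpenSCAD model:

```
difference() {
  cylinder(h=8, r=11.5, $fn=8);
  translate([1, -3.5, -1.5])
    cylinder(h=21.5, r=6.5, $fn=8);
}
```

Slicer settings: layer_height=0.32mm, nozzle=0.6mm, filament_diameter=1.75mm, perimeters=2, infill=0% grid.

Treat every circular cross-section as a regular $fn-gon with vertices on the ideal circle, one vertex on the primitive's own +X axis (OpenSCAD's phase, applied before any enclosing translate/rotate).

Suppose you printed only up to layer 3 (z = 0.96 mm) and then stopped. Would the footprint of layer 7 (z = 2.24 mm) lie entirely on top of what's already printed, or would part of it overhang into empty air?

Compare the two slices. At z = 0.96: the r=11.5 cylinder contributes a regular 8-gon of circumradius 11.5 (area = (8/2)·11.500²·sin(360°/8) = 374.06 mm²); the r=6.5 cylinder at (1, -3.5) contributes a regular 8-gon of circumradius 6.5 (area = (8/2)·6.500²·sin(360°/8) = 119.50 mm²); Subtracting the remaining from the first: starting from the r=11.5 cylinder (374.06 mm²), the r=6.5 cylinder at (1, -3.5) lies wholly inside it (removes its full 119.50 mm² and its 39.80 mm outline becomes a hole wall) — area = 254.56 mm². At z = 2.24: the r=11.5 cylinder contributes a regular 8-gon of circumradius 11.5 (area = (8/2)·11.500²·sin(360°/8) = 374.06 mm²); the cylinder at (1, -3.5): section is a regular 8-gon, circumradius r=6.5 (area = (8/2)·6.500²·sin(360°/8) = 119.50 mm²); After the difference (first − rest): starting from the r=11.5 cylinder (374.06 mm²), the r=6.5 cylinder at (1, -3.5) lies wholly inside it (removes its full 119.50 mm² and its 39.80 mm outline becomes a hole wall) — area = 254.56 mm². Checking containment: the cross-section at z = 2.24 is a subset of the cross-section at z = 0.96.

entirely on top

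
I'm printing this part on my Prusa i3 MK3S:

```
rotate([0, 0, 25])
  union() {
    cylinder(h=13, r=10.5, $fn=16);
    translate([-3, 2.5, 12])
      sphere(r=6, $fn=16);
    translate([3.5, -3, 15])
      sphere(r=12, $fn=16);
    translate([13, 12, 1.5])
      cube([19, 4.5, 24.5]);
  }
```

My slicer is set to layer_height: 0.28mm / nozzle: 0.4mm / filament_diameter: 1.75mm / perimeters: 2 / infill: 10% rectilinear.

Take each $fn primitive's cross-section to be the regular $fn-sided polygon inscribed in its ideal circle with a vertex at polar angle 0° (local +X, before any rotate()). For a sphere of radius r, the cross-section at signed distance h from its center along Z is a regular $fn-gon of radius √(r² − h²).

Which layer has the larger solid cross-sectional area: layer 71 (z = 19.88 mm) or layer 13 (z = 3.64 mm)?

Layer 71 (z = 19.88): the cylinder is not intersected at this z (z outside [0, 13]); the sphere at (-3, 2.5) does not reach this height (|z−center|=7.880 > r=6); the r=12 sphere at (3.5, -3) slices to a regular 16-gon of circumradius 10.963 (√(r²−h²) with h=4.88 from center) (area = (16/2)·10.963²·sin(360°/16) = 367.94 mm²); the cube at (13, 12) (footprint 19×4.5) is included at this height (area 85.50 mm²); Combining (union): the 2 present regions are separate (no shared area or edge), so areas and boundary lengths simply add and each stays a separate island — area = 453.44 mm²; (whole slice rotated 25° about Z — lengths, areas and connectivity unchanged). So its area = 453.44 mm². Layer 13 (z = 3.64): the cylinder: section is a regular 16-gon, circumradius r=10.5 (area = (16/2)·10.500²·sin(360°/16) = 337.53 mm²); the sphere at (-3, 2.5) is not intersected at this z (|z−center|=8.360 > r=6); the r=12 sphere at (3.5, -3) contributes a regular 16-gon of circumradius √(12²−11.36²) = 3.867 (area = (16/2)·3.867²·sin(360°/16) = 45.77 mm²); the cube at (13, 12) (footprint 19×4.5) is included at this height (area 85.50 mm²); Merging all regions: the regions partially overlap — summed areas 468.80 mm² minus the doubly-counted overlap 45.77 mm² gives 423.03 mm² — area = 423.03 mm²; (whole slice rotated 25° about Z — lengths, areas and connectivity unchanged). So its area = 423.03 mm². Layer 71 is larger (453.44 vs 423.03 mm²).

layer 71 (z = 19.88 mm)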